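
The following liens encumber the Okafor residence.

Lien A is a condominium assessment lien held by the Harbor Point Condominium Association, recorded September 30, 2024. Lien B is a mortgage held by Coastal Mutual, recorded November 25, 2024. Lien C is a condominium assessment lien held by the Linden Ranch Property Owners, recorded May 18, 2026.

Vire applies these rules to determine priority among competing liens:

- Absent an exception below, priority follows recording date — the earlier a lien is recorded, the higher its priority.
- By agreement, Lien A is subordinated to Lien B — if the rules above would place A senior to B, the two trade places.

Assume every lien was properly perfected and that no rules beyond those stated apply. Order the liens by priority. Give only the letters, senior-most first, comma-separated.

Ordering by effective date: A (September 30, 2024), B (November 25, 2024), C (May 18, 2026).
A would otherwise be senior to B, so under the subordination agreement A and B exchange positions.

B, A, C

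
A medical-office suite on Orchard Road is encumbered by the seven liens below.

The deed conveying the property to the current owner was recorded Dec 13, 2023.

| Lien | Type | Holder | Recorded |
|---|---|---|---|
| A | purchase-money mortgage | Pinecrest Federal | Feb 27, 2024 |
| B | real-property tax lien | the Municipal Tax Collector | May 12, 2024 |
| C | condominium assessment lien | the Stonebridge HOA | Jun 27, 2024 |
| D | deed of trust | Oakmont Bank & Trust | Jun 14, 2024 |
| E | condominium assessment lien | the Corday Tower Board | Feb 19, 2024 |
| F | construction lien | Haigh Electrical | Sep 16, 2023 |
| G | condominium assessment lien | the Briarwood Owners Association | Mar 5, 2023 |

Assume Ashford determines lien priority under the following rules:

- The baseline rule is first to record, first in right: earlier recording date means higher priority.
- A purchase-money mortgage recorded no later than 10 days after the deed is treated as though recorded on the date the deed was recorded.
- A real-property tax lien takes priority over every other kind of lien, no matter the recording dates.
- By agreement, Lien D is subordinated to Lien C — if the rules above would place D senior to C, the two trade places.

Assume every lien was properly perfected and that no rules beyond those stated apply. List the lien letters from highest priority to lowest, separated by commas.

Effective dates: A was recorded 76 days after the deed, outside the 10-day window, so it keeps its recording date.
B, as a real-property tax lien, has superpriority and ranks first.
Ordering the rest by effective date: G (Mar 5, 2023), F (Sep 16, 2023), E (Feb 19, 2024), A (Feb 27, 2024), D (Jun 14, 2024), C (Jun 27, 2024).
The subordination applies — D was senior to C — so D and C swap.

B, G, F, E, A, C, D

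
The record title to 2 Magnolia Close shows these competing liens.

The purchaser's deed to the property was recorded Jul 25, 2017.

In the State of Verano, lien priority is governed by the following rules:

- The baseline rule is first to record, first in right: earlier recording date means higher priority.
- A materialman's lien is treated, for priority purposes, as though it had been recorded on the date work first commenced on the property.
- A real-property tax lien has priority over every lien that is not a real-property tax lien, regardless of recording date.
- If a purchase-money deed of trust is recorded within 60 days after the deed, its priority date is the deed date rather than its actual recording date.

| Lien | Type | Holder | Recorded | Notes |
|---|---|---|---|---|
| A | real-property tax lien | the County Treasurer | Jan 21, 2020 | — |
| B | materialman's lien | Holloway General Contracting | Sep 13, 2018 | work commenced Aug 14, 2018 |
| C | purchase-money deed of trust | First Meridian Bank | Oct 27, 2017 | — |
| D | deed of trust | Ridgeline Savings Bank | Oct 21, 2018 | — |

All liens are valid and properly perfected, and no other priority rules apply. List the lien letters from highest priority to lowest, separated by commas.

Adjusting effective dates: B is treated as recorded Aug 14, 2018, the work-commencement date; C missed the 60-day window (94 days after the deed), so its recording date stands.
As a real-property tax lien, A is senior to every other lien.
Among the remaining liens, by effective date: C (Oct 27, 2017), B (Aug 14, 2018), D (Oct 21, 2018).

A, C, B, D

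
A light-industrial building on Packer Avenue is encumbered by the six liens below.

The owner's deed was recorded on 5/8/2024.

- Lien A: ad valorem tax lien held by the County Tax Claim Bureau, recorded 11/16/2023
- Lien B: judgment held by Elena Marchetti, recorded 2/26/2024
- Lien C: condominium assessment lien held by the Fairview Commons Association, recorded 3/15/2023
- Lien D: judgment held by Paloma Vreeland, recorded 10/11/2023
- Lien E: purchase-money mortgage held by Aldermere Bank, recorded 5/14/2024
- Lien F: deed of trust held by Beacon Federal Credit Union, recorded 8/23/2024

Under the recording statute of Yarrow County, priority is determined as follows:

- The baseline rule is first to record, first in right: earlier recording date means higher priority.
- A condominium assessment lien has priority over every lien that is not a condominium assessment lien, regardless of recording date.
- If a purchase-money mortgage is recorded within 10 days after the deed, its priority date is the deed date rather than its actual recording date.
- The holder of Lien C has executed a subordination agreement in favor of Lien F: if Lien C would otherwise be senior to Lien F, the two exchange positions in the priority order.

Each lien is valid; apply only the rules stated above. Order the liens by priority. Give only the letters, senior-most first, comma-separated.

Effective dates after the stated exceptions: E's effective date is the deed date, 5/8/2024.
As a condominium assessment lien, C is senior to every other lien.
Among the remaining liens, by effective date: D (10/11/2023), A (11/16/2023), B (2/26/2024), E (5/8/2024), F (8/23/2024).
The subordination applies — C was senior to F — so C and F swap.

F, D, A, B, E, C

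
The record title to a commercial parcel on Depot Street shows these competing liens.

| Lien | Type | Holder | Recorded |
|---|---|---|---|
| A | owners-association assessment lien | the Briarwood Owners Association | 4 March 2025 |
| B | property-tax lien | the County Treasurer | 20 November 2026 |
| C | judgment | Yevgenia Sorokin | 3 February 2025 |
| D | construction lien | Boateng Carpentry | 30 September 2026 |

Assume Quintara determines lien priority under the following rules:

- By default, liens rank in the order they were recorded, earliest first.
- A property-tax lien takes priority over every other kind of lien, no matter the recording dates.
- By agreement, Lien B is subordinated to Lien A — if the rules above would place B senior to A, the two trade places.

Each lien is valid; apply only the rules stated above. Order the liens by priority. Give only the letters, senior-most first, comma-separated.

B is a property-tax lien, so it outranks all other liens regardless of date.
Remaining liens by effective date: C (3 February 2025), A (4 March 2025), D (30 September 2026).
B would otherwise be senior to A, so under the subordination agreement B and A exchange positions.

A, C, B, D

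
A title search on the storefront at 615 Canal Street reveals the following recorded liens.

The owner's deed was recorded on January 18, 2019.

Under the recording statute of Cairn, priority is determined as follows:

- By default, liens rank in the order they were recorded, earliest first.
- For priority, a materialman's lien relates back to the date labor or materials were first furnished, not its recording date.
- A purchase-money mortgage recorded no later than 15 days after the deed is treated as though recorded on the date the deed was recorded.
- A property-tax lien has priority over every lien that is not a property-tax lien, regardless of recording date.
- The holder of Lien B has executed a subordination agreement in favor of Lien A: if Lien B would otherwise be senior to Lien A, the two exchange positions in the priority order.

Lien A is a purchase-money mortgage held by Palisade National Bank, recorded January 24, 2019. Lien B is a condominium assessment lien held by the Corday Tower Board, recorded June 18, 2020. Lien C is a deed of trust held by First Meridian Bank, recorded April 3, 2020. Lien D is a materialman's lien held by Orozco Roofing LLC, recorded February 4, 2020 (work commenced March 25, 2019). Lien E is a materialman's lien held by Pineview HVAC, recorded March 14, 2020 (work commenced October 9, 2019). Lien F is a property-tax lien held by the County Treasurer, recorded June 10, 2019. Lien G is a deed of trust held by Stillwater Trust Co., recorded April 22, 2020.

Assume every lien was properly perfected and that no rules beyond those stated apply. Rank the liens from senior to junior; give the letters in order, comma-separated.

F, A, D, E, C, G, B

Effective dates after the stated exceptions: A relates back to the deed date January 18, 2019; D is treated as recorded March 25, 2019, the work-commencement date; E relates back to October 9, 2019 (work commenced).
F, as a property-tax lien, has superpriority and ranks first.
Ordering the rest by effective date: A (January 18, 2019), D (March 25, 2019), E (October 9, 2019), C (April 3, 2020), G (April 22, 2020), B (June 18, 2020).
B already ranks below A; the subordination has no effect.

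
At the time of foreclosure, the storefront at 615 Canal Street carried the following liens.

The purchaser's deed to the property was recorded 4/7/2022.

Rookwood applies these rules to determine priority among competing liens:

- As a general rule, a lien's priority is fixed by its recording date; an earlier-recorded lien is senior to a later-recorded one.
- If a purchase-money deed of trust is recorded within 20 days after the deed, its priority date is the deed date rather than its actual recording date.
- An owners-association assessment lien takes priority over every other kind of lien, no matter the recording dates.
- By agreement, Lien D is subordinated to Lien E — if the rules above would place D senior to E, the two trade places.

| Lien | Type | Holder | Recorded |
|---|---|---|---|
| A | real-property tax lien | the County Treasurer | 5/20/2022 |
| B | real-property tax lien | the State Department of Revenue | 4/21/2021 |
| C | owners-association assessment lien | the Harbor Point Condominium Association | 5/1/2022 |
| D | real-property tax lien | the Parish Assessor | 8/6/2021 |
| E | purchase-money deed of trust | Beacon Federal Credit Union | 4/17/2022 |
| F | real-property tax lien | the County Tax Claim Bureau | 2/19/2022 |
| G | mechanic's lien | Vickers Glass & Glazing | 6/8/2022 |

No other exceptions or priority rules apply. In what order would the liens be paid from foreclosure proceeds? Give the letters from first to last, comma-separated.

First, effective dates: E's effective date is the deed date, 4/7/2022.
C is an owners-association assessment lien, so it outranks all other liens regardless of date.
Among the remaining liens, by effective date: B (4/21/2021), D (8/6/2021), F (2/19/2022), E (4/7/2022), A (5/20/2022), G (6/8/2022).
D would otherwise be senior to E, so under the subordination agreement D and E exchange positions.

C, B, E, F, D, A, G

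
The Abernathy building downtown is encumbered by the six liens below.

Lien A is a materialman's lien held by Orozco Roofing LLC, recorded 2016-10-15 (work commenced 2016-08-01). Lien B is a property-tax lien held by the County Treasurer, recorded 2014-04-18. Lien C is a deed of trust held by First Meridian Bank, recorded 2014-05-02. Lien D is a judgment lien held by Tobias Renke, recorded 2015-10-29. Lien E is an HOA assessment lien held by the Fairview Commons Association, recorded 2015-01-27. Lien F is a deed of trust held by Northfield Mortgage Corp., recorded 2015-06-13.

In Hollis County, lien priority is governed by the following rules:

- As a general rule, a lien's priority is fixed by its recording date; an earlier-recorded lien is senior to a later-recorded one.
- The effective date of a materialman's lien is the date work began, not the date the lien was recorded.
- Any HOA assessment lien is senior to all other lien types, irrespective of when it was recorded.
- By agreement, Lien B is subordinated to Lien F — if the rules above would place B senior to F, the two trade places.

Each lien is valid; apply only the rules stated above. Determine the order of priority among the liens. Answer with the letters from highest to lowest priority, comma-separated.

E, F, C, B, D, A

Effective dates: A relates back to 2016-08-01 (work commenced).
E, as an HOA assessment lien, has superpriority and ranks first.
Ordering the rest by effective date: B (2014-04-18), C (2014-05-02), F (2015-06-13), D (2015-10-29), A (2016-08-01).
B would otherwise be senior to F, so under the subordination agreement B and F exchange positions.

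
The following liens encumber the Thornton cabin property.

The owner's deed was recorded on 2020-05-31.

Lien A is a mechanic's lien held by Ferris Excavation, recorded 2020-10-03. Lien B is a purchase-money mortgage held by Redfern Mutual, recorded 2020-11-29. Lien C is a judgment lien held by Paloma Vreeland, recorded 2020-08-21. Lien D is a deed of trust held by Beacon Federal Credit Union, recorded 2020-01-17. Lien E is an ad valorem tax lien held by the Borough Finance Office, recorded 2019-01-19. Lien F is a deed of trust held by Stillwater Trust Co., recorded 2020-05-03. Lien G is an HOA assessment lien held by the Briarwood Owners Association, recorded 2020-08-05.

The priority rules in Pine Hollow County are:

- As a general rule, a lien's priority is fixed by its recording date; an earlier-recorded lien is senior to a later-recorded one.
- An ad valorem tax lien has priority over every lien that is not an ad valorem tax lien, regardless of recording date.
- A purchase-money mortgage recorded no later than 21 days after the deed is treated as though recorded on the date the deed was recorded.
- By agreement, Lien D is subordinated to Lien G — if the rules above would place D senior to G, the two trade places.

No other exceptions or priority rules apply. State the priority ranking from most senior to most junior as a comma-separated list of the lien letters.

E, G, F, D, C, A, B

Effective dates after the stated exceptions: B was recorded 182 days after the deed, outside the 21-day window, so it keeps its recording date.
E is an ad valorem tax lien and takes priority over every other lien.
Among the remaining liens, by effective date: D (2020-01-17), F (2020-05-03), G (2020-08-05), C (2020-08-21), A (2020-10-03), B (2020-11-29).
D would otherwise be senior to G, so under the subordination agreement D and G exchange positions.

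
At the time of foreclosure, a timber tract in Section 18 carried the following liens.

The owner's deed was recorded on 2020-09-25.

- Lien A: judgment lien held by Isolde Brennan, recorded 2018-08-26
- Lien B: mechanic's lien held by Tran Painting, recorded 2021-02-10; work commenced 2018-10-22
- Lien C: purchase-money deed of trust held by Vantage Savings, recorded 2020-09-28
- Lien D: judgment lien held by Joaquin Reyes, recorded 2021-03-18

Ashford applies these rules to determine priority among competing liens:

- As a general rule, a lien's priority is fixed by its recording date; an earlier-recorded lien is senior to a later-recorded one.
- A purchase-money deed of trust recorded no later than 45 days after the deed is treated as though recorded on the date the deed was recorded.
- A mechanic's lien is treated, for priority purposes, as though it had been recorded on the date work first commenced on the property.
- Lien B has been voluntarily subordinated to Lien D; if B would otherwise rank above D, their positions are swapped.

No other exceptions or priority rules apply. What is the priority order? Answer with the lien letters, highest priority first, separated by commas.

Adjusting effective dates: B relates back to 2018-10-22 (work commenced); C was recorded within the 45-day window, so its effective date is the deed date 2020-09-25.
By effective date, earliest first: A (2018-08-26), B (2018-10-22), C (2020-09-25), D (2021-03-18).
The subordination applies — B was senior to D — so B and D swap.

A, D, C, B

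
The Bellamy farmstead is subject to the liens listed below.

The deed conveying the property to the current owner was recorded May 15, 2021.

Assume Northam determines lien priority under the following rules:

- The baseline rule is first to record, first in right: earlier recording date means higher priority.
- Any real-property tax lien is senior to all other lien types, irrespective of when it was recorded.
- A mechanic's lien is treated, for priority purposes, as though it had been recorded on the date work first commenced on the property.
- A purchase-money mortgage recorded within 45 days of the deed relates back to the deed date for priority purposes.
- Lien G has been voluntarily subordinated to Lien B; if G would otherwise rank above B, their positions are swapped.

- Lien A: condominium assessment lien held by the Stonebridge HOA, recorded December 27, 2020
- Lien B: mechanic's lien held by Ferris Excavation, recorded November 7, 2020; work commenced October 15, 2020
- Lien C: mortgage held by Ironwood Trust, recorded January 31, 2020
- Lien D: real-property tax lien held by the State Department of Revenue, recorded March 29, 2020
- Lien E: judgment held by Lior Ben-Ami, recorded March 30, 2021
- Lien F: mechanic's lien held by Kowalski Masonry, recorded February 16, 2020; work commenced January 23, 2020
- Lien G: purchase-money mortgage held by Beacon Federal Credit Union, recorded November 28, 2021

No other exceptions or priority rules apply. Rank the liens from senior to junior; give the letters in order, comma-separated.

First, effective dates: B is treated as recorded October 15, 2020, the work-commencement date; F relates back to January 23, 2020 (work commenced); G was recorded 197 days after the deed — beyond 45 days — so no relation-back applies.
D is a real-property tax lien, so it outranks all other liens regardless of date.
Remaining liens by effective date: F (January 23, 2020), C (January 31, 2020), B (October 15, 2020), A (December 27, 2020), E (March 30, 2021), G (November 28, 2021).
G is already junior to B, so the subordination agreement changes nothing.

D, F, C, B, A, E, G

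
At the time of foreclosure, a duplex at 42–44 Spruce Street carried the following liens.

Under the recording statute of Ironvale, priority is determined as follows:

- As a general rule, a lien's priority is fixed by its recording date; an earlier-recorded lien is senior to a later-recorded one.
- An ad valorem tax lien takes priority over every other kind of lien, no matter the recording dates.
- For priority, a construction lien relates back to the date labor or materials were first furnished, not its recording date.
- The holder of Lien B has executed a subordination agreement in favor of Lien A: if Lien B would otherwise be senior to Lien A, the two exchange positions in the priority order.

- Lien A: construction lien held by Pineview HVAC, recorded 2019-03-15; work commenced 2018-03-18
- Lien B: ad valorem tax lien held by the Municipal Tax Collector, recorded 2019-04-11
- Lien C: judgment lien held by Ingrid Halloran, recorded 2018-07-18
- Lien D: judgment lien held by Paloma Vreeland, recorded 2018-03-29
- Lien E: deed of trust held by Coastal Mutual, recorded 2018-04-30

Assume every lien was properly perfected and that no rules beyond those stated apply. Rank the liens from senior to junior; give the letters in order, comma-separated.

A, B, D, E, C

First, effective dates: A is treated as recorded 2018-03-18, the work-commencement date.
As an ad valorem tax lien, B is senior to every other lien.
Among the remaining liens, by effective date: A (2018-03-18), D (2018-03-29), E (2018-04-30), C (2018-07-18).
B is senior to A before the subordination, so the two trade places.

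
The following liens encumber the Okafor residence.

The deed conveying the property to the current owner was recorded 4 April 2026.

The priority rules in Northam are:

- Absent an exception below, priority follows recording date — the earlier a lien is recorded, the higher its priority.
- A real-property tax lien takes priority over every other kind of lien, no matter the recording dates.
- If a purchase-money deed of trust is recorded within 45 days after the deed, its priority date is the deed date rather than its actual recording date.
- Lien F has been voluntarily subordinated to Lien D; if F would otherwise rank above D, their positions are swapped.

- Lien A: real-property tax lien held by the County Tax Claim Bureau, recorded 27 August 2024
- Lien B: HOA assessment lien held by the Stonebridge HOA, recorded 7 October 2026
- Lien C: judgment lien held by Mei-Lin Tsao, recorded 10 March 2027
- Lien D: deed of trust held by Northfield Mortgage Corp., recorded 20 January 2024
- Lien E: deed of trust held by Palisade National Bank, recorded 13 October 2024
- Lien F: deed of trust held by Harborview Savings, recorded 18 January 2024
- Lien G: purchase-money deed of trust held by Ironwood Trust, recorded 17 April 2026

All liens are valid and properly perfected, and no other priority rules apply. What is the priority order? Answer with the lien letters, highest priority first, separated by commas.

A, D, F, E, G, B, C

Effective dates after the stated exceptions: G relates back to the deed date 4 April 2026.
A is a real-property tax lien, so it outranks all other liens regardless of date.
Remaining liens by effective date: F (18 January 2024), D (20 January 2024), E (13 October 2024), G (4 April 2026), B (7 October 2026), C (10 March 2027).
Because F would otherwise rank above D, the subordination swaps them.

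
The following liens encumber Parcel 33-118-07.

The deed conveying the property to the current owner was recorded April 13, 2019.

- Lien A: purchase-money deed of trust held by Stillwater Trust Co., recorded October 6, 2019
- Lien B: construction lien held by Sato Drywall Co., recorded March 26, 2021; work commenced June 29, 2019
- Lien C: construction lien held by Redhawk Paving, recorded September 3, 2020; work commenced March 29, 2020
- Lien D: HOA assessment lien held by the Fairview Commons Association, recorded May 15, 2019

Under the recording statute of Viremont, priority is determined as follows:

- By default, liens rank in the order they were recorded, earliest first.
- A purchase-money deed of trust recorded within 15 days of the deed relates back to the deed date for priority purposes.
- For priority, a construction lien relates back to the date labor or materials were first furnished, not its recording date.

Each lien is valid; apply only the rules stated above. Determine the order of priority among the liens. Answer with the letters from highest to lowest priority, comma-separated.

First, effective dates: A was recorded 176 days after the deed — beyond 15 days — so no relation-back applies; B relates back to June 29, 2019 (work commenced); C is treated as recorded March 29, 2020, the work-commencement date.
By effective date: D (May 15, 2019), B (June 29, 2019), A (October 6, 2019), C (March 29, 2020).

D, B, A, C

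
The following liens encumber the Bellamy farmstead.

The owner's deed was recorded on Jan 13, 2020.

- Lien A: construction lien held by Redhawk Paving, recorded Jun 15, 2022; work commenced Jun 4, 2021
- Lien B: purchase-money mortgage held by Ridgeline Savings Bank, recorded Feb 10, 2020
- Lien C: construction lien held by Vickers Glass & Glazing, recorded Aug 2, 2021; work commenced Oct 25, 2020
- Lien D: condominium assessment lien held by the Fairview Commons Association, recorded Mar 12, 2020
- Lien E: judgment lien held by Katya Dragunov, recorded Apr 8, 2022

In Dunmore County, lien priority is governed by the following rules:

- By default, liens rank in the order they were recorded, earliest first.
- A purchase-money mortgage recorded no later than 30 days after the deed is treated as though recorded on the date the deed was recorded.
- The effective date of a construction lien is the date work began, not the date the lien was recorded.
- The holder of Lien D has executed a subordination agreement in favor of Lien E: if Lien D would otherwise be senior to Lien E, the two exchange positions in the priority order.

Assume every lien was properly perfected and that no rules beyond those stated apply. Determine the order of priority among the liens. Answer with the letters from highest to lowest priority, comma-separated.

B, E, C, A, D

Adjusting effective dates: A's effective date is Jun 4, 2021, when work began; B relates back to the deed date Jan 13, 2020; C is treated as recorded Oct 25, 2020, the work-commencement date.
By effective date: B (Jan 13, 2020), D (Mar 12, 2020), C (Oct 25, 2020), A (Jun 4, 2021), E (Apr 8, 2022).
D would otherwise be senior to E, so under the subordination agreement D and E exchange positions.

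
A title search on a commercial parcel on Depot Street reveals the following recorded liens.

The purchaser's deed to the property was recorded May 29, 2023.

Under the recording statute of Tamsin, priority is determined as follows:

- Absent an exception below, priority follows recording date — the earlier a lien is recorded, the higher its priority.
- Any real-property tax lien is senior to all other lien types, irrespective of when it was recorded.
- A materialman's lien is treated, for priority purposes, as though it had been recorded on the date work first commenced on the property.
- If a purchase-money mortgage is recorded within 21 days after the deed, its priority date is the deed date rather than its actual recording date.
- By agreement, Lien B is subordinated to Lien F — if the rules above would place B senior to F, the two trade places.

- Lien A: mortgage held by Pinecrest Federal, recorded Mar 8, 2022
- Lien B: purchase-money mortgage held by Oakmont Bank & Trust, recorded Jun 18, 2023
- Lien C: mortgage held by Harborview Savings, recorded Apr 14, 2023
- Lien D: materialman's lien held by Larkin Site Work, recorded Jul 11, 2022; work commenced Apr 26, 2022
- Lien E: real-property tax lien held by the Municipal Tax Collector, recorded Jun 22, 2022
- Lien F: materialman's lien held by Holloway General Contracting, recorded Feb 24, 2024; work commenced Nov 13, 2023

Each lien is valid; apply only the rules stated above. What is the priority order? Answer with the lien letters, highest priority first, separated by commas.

Effective dates after the stated exceptions: B's effective date is the deed date, May 29, 2023; D is treated as recorded Apr 26, 2022, the work-commencement date; F relates back to Nov 13, 2023 (work commenced).
E is a real-property tax lien and takes priority over every other lien.
Ordering the rest by effective date: A (Mar 8, 2022), D (Apr 26, 2022), C (Apr 14, 2023), B (May 29, 2023), F (Nov 13, 2023).
B would otherwise be senior to F, so under the subordination agreement B and F exchange positions.

E, A, D, C, F, B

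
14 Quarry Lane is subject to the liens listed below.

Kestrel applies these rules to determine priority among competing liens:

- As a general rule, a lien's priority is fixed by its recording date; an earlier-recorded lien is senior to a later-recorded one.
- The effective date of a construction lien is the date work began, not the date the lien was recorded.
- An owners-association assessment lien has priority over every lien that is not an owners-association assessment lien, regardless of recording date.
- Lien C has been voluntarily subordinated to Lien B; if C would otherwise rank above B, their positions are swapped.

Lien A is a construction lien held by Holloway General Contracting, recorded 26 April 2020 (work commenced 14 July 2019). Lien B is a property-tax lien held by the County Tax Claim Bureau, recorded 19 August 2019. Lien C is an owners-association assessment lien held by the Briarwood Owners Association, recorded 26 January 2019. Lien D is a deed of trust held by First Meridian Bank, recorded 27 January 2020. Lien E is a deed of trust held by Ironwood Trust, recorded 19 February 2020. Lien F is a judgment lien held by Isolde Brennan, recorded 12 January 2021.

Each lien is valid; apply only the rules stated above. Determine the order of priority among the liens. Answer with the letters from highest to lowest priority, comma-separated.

Adjusting effective dates: A is treated as recorded 14 July 2019, the work-commencement date.
C is an owners-association assessment lien and takes priority over every other lien.
Ordering the rest by effective date: A (14 July 2019), B (19 August 2019), D (27 January 2020), E (19 February 2020), F (12 January 2021).
C is senior to B before the subordination, so the two trade places.

B, A, C, D, E, F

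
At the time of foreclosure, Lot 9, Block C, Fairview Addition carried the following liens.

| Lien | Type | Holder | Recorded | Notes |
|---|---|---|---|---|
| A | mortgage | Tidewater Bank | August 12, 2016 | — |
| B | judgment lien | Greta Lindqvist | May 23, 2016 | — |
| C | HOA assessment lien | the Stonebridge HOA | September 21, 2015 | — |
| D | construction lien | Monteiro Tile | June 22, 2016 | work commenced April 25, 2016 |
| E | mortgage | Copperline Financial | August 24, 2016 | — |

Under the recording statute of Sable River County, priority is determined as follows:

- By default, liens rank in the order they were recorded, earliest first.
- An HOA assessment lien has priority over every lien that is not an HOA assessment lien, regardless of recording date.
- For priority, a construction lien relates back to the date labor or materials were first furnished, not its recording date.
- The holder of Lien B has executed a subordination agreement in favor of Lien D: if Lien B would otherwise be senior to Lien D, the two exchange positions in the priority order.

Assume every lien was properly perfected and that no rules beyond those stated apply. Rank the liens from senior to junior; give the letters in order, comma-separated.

C, D, B, A, E

Effective dates: D relates back to April 25, 2016 (work commenced).
As an HOA assessment lien, C is senior to every other lien.
Ordering the rest by effective date: D (April 25, 2016), B (May 23, 2016), A (August 12, 2016), E (August 24, 2016).
B already ranks below D; the subordination has no effect.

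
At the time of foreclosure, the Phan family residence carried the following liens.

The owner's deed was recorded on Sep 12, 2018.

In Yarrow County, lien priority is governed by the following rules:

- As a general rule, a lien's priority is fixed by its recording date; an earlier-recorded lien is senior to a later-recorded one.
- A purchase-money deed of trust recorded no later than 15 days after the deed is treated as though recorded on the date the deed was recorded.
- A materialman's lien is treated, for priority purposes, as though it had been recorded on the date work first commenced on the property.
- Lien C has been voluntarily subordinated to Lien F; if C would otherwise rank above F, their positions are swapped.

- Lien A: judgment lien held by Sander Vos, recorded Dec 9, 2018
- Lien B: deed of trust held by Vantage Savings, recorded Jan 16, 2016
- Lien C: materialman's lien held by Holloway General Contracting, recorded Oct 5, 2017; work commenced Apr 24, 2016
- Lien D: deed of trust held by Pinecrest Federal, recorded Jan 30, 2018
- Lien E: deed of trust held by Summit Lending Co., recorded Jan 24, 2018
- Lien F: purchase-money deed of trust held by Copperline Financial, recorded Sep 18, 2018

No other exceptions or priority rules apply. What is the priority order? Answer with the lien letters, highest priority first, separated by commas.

B, F, E, D, C, A

Adjusting effective dates: C's effective date is Apr 24, 2016, when work began; F relates back to the deed date Sep 12, 2018.
By effective date: B (Jan 16, 2016), C (Apr 24, 2016), E (Jan 24, 2018), D (Jan 30, 2018), F (Sep 12, 2018), A (Dec 9, 2018).
The subordination applies — C was senior to F — so C and F swap.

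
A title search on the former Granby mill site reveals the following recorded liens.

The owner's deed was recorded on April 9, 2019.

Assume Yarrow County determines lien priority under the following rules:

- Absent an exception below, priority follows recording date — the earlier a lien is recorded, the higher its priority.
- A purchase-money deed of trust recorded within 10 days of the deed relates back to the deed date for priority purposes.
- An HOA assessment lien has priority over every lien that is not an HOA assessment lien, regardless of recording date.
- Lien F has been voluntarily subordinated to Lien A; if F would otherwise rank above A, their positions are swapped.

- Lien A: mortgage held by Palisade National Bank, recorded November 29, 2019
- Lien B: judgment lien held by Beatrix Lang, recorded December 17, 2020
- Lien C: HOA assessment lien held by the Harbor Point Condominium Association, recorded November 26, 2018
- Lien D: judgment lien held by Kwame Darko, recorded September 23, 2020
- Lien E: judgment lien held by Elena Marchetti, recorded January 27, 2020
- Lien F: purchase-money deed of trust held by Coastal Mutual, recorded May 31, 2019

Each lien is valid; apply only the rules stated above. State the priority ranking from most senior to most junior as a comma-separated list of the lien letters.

C, A, F, E, D, B

First, effective dates: F missed the 10-day window (52 days after the deed), so its recording date stands.
C is an HOA assessment lien, so it outranks all other liens regardless of date.
Remaining liens by effective date: F (May 31, 2019), A (November 29, 2019), E (January 27, 2020), D (September 23, 2020), B (December 17, 2020).
F is senior to A before the subordination, so the two trade places.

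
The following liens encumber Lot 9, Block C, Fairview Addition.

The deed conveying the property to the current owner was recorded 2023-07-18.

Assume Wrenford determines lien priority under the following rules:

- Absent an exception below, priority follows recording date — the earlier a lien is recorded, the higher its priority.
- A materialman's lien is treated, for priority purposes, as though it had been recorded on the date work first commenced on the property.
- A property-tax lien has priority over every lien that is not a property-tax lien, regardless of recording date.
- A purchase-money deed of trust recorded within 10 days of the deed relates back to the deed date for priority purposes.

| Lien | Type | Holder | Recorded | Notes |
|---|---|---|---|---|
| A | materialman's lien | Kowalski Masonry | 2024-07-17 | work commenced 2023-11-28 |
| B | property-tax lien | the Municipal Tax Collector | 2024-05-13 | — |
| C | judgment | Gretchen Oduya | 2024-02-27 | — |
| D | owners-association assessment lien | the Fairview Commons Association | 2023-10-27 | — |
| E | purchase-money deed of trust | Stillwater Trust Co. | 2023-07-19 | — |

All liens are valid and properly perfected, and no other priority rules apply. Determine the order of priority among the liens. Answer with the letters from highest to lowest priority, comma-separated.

B, E, D, A, C

Effective dates: A is treated as recorded 2023-11-28, the work-commencement date; E was recorded within the 10-day window, so its effective date is the deed date 2023-07-18.
B, as a property-tax lien, has superpriority and ranks first.
Among the remaining liens, by effective date: E (2023-07-18), D (2023-10-27), A (2023-11-28), C (2024-02-27).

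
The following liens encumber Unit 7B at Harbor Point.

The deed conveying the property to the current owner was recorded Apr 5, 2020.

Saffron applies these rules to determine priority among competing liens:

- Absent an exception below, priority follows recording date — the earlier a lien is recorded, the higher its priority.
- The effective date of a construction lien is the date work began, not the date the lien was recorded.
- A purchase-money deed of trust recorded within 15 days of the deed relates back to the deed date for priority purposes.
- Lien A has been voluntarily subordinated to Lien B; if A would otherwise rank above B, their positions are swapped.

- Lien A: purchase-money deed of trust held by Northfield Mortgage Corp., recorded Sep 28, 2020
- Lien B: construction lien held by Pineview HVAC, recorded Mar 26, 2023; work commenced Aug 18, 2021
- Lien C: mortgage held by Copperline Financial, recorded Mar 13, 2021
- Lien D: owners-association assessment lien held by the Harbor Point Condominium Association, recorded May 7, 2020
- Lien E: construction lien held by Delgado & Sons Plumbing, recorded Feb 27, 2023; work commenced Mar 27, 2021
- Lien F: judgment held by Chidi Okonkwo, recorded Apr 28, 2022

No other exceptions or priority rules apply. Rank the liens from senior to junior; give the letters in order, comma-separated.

Effective dates after the stated exceptions: A was recorded 176 days after the deed — beyond 15 days — so no relation-back applies; B is treated as recorded Aug 18, 2021, the work-commencement date; E's effective date is Mar 27, 2021, when work began.
By effective date: D (May 7, 2020), A (Sep 28, 2020), C (Mar 13, 2021), E (Mar 27, 2021), B (Aug 18, 2021), F (Apr 28, 2022).
Because A would otherwise rank above B, the subordination swaps them.

D, B, C, E, A, F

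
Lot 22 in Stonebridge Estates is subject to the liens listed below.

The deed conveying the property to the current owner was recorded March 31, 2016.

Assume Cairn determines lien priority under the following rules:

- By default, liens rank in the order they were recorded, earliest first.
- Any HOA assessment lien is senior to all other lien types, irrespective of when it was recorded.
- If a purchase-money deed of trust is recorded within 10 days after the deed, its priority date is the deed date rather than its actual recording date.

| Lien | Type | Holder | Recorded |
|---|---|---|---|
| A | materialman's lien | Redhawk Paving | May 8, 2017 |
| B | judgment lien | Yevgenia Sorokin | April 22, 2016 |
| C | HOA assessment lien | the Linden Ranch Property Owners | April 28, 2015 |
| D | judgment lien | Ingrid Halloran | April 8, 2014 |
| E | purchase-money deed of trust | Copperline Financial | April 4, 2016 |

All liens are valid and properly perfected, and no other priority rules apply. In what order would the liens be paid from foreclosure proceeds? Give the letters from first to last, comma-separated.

C, D, E, B, A

First, effective dates: E relates back to the deed date March 31, 2016.
As an HOA assessment lien, C is senior to every other lien.
Ordering the rest by effective date: D (April 8, 2014), E (March 31, 2016), B (April 22, 2016), A (May 8, 2017).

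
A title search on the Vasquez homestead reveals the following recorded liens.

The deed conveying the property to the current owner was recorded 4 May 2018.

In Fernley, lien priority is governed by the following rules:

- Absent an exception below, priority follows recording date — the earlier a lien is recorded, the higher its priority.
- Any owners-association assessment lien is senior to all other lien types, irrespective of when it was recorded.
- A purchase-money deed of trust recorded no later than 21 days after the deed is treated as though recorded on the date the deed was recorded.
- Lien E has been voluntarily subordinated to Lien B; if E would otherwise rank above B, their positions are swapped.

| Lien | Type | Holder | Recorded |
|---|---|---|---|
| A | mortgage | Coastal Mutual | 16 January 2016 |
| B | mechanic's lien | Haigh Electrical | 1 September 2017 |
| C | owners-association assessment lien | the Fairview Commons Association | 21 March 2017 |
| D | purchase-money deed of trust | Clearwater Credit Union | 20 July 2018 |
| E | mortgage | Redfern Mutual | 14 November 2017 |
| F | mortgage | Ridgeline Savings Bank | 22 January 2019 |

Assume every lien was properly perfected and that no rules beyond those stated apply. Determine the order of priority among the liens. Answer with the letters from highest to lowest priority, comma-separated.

Adjusting effective dates: D was recorded 77 days after the deed, outside the 21-day window, so it keeps its recording date.
C is an owners-association assessment lien and takes priority over every other lien.
The other liens, earliest effective date first: A (16 January 2016), B (1 September 2017), E (14 November 2017), D (20 July 2018), F (22 January 2019).
E already ranks below B; the subordination has no effect.

C, A, B, E, D, F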